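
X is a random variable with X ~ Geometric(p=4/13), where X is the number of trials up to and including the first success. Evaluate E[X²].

Using the identity E[X²] = Var(X) + (E[X])²:
E[X] = \frac{13}{4}
Var(X) = \frac{117}{16}
E[X²] = \frac{117}{16} + (\frac{13}{4})²
= \frac{143}{8}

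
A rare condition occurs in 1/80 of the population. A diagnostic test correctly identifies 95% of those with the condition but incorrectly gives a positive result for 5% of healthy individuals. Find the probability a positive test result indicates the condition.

Let D = the rare event, + = positive/flagged.
P(D) = 1/80
P(+|D) = 95/100 = 19/20
P(+|D') = 5/100 = 1/20
P(+) = P(+|D)P(D) + P(+|D')P(D')
     = \frac{19}{20} × \frac{1}{80} + \frac{1}{20} × \frac{79}{80}
     = \frac{49}{800}
P(D|+) = P(+|D)P(D)/P(+) = \frac{19}{98}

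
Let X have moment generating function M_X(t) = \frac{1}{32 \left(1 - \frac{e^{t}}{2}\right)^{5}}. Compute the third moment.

To find E[X^3], compute M^(3)(0):
M^(1)(t) = \frac{5 e^{t}}{64 \left(1 - \frac{e^{t}}{2}\right)^{6}}
M^(2)(t) = \frac{5 e^{t}}{64 \left(1 - \frac{e^{t}}{2}\right)^{6}} + \frac{15 e^{2 t}}{64 \left(1 - \frac{e^{t}}{2}\right)^{7}}
M^(3)(t) = \frac{5 e^{t}}{64 \left(1 - \frac{e^{t}}{2}\right)^{6}} + \frac{45 e^{2 t}}{64 \left(1 - \frac{e^{t}}{2}\right)^{7}} + \frac{105 e^{3 t}}{128 \left(1 - \frac{e^{t}}{2}\right)^{8}}
M^(3)(0) = 305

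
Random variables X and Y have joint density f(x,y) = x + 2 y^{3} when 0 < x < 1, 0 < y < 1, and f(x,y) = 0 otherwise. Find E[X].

E[X] = ∫_0^1 ∫_0^1 x × f(x,y) dy dx
= ∫_0^1 ∫_0^1 x × (x + 2 y^{3}) dy dx
= \frac{7}{12}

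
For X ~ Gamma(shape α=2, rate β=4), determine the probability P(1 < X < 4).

P(1 < X < 4) = ∫_{1}^{4} f(x) dx
where f(x) = 16 x e^{- 4 x}
= \frac{-17 + 5 e^{12}}{e^{16}}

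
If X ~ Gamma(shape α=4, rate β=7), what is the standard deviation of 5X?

For X ~ Gamma(shape α=4, rate β=7):
Var(X) = \frac{4}{49}
SD(X) = √(Var(X)) = √(\frac{4}{49}) = \frac{2}{7}
SD(5X) = |5| × SD(X) = 5 × \frac{2}{7} = \frac{10}{7}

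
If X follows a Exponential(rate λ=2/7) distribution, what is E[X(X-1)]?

E[X(X-1)] = E[X² - X] = E[X²] - E[X]
E[X] = \frac{7}{2}
E[X²] = Var(X) + (E[X])² = \frac{49}{4} + (\frac{7}{2})² = \frac{49}{2}
E[X(X-1)] = \frac{49}{2} - \frac{7}{2} = 21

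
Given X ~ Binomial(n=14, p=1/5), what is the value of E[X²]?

Using the identity E[X²] = Var(X) + (E[X])²:
E[X] = \frac{14}{5}
Var(X) = \frac{56}{25}
E[X²] = \frac{56}{25} + (\frac{14}{5})²
= \frac{252}{25}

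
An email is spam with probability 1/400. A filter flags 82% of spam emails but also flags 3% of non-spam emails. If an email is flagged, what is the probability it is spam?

Let D = the rare event, + = positive/flagged.
P(D) = 1/400
P(+|D) = 82/100 = 41/50
P(+|D') = 3/100
P(+) = P(+|D)P(D) + P(+|D')P(D')
     = \frac{41}{50} × \frac{1}{400} + \frac{3}{100} × \frac{399}{400}
     = \frac{1279}{40000}
P(D|+) = P(+|D)P(D)/P(+) = \frac{82}{1279}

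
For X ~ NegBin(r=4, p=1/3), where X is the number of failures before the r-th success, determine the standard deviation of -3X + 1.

For X ~ NegBin(r=4, p=1/3), where X is the number of failures before the r-th success:
Var(X) = 24
SD(X) = √(Var(X)) = √(24) = 2 \sqrt{6}
SD(-3X + 1) = |-3| × SD(X) = 3 × 2 \sqrt{6} = 6 \sqrt{6}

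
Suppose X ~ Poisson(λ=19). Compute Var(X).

For X ~ Poisson(λ=19):
Var(X) = 19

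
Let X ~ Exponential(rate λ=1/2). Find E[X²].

Using the identity E[X²] = Var(X) + (E[X])²:
E[X] = 2
Var(X) = 4
E[X²] = 4 + (2)²
= 8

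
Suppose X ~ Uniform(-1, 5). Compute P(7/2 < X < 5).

P(7/2 < X < 5) = ∫_{7/2}^{5} f(x) dx
where f(x) = \frac{1}{6}
= \frac{1}{4}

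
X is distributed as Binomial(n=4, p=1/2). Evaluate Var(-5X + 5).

For X ~ Binomial(n=4, p=1/2):
Var(X) = 1
Var(-5X + 5) = (-5)² × Var(X) = 25 × 1 = 25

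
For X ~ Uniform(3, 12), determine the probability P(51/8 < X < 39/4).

P(51/8 < X < 39/4) = ∫_{51/8}^{39/4} f(x) dx
where f(x) = \frac{1}{9}
= \frac{3}{8}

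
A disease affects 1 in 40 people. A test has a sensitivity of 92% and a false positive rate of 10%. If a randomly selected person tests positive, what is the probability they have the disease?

Let D = the rare event, + = positive/flagged.
P(D) = 1/40
P(+|D) = 92/100 = 23/25
P(+|D') = 10/100 = 1/10
P(+) = P(+|D)P(D) + P(+|D')P(D')
     = \frac{23}{25} × \frac{1}{40} + \frac{1}{10} × \frac{39}{40}
     = \frac{241}{2000}
P(D|+) = P(+|D)P(D)/P(+) = \frac{46}{241}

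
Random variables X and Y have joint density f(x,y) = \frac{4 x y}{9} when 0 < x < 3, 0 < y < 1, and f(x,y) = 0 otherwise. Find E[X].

f_X(x) = ∫_0^1 \frac{4 x y}{9} dy = \frac{2 x}{9}
E[X] = ∫_0^3 x × (\frac{2 x}{9}) dx = 2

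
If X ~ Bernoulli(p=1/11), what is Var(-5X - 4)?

For X ~ Bernoulli(p=1/11):
Var(X) = \frac{10}{121}
Var(-5X - 4) = (-5)² × Var(X) = 25 × \frac{10}{121} = \frac{250}{121}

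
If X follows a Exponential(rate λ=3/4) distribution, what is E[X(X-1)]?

E[X(X-1)] = E[X² - X] = E[X²] - E[X]
E[X] = \frac{4}{3}
E[X²] = Var(X) + (E[X])² = \frac{16}{9} + (\frac{4}{3})² = \frac{32}{9}
E[X(X-1)] = \frac{32}{9} - \frac{4}{3} = \frac{20}{9}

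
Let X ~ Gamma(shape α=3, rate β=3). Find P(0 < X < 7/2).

P(0 < X < 7/2) = ∫_{0}^{7/2} f(x) dx
where f(x) = \frac{27 x^{2} e^{- 3 x}}{2}
= 1 - \frac{533}{8 e^{\frac{21}{2}}}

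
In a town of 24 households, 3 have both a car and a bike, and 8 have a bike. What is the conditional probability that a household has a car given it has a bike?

P(A ∩ B) = 3/24 = 1/8
P(B) = 8/24 = 1/3
P(A|B) = P(A ∩ B) / P(B) = (1/8) / (1/3) = 3/8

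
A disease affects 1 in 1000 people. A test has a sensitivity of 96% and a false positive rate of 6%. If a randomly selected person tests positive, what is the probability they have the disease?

Let D = the rare event, + = positive/flagged.
P(D) = 1/1000
P(+|D) = 96/100 = 24/25
P(+|D') = 6/100 = 3/50
P(+) = P(+|D)P(D) + P(+|D')P(D')
     = \frac{24}{25} × \frac{1}{1000} + \frac{3}{50} × \frac{999}{1000}
     = \frac{609}{10000}
P(D|+) = P(+|D)P(D)/P(+) = \frac{16}{1015}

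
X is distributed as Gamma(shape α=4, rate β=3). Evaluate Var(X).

For X ~ Gamma(shape α=4, rate β=3):
Var(X) = \frac{4}{9}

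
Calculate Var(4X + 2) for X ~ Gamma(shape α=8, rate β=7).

For X ~ Gamma(shape α=8, rate β=7):
Var(X) = \frac{8}{49}
Var(4X + 2) = (4)² × Var(X) = 16 × \frac{8}{49} = \frac{128}{49}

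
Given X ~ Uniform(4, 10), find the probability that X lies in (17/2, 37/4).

P(17/2 < X < 37/4) = ∫_{17/2}^{37/4} f(x) dx
where f(x) = \frac{1}{6}
= \frac{1}{8}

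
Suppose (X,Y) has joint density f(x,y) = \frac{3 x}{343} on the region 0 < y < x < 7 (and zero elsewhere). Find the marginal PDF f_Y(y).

f_Y(y) = ∫_y^7 \frac{3 x}{343} dx = \frac{3}{14} - \frac{3 y^{2}}{686}
for 0 < y < 7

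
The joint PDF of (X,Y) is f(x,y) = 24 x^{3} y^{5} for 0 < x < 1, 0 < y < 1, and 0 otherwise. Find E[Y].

E[Y] = ∫_0^1 ∫_0^1 y × f(x,y) dx dy
= \frac{6}{7}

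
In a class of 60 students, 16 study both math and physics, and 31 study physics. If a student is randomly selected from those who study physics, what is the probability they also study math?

P(A ∩ B) = 16/60 = 4/15
P(B) = 31/60
P(A|B) = P(A ∩ B) / P(B) = (4/15) / (31/60) = 16/31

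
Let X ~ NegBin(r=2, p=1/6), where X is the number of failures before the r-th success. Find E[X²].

Using the identity E[X²] = Var(X) + (E[X])²:
E[X] = 10
Var(X) = 60
E[X²] = 60 + (10)²
= 160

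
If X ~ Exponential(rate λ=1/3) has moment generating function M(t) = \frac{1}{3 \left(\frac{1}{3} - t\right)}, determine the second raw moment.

To find E[X^2], compute M^(2)(0):
M^(1)(t) = \frac{1}{3 \left(\frac{1}{3} - t\right)^{2}}
M^(2)(t) = \frac{2}{3 \left(\frac{1}{3} - t\right)^{3}}
M^(2)(0) = 18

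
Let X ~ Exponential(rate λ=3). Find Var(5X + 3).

For X ~ Exponential(rate λ=3):
Var(X) = \frac{1}{9}
Var(5X + 3) = (5)² × Var(X) = 25 × \frac{1}{9} = \frac{25}{9}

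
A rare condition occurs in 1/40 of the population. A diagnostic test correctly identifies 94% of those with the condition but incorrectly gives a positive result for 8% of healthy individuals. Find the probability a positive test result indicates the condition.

Let D = the rare event, + = positive/flagged.
P(D) = 1/40
P(+|D) = 94/100 = 47/50
P(+|D') = 8/100 = 2/25
P(+) = P(+|D)P(D) + P(+|D')P(D')
     = \frac{47}{50} × \frac{1}{40} + \frac{2}{25} × \frac{39}{40}
     = \frac{203}{2000}
P(D|+) = P(+|D)P(D)/P(+) = \frac{47}{203}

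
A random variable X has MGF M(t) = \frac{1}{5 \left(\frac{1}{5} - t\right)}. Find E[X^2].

To find E[X^2], compute M^(2)(0):
M^(1)(t) = \frac{1}{5 \left(\frac{1}{5} - t\right)^{2}}
M^(2)(t) = \frac{2}{5 \left(\frac{1}{5} - t\right)^{3}}
M^(2)(0) = 50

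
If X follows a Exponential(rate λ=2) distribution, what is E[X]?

For X ~ Exponential(rate λ=2), the expected value is:
E[X] = \frac{1}{2}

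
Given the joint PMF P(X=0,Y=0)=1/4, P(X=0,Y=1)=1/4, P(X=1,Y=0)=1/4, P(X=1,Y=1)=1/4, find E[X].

First find marginal of X:
P(X=0) = 1/2
P(X=1) = 1/2
E[X] = 0 × 1/2 + 1 × 1/2 = 1/2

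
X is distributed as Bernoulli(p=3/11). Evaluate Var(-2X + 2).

For X ~ Bernoulli(p=3/11):
Var(X) = \frac{24}{121}
Var(-2X + 2) = (-2)² × Var(X) = 4 × \frac{24}{121} = \frac{96}{121}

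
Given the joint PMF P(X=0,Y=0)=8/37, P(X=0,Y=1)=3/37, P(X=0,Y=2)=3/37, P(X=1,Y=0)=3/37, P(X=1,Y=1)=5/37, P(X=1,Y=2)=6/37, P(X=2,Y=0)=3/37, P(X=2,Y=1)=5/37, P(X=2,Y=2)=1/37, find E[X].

First find marginal of X:
P(X=0) = 14/37
P(X=1) = 14/37
P(X=2) = 9/37
E[X] = 0 × 14/37 + 1 × 14/37 + 2 × 9/37 = 32/37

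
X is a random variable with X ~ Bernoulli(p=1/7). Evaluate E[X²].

Using the identity E[X²] = Var(X) + (E[X])²:
E[X] = \frac{1}{7}
Var(X) = \frac{6}{49}
E[X²] = \frac{6}{49} + (\frac{1}{7})²
= \frac{1}{7}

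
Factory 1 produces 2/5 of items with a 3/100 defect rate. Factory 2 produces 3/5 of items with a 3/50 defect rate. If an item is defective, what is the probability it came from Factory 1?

Using Bayes' theorem:
P(F1) = 2/5, P(D|F1) = 3/100
P(F2) = 3/5, P(D|F2) = 3/50
P(D) = P(D|F1)P(F1) + P(D|F2)P(F2)
     = \frac{6}{125}
P(F1|D) = P(D|F1)P(F1) / P(D)
= \frac{1}{4}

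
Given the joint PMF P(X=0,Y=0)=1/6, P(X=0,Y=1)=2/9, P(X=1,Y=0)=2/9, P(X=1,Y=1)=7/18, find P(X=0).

P(X=0) = P(X=0,Y=0) + P(X=0,Y=1)
= 1/6 + 2/9
= 7/18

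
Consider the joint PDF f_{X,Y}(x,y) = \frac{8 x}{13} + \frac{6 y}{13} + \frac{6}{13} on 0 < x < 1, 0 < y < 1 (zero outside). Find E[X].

E[X] = ∫_0^1 ∫_0^1 x × f(x,y) dy dx
= ∫_0^1 ∫_0^1 x × (\frac{8 x}{13} + \frac{6 y}{13} + \frac{6}{13}) dy dx
= \frac{43}{78}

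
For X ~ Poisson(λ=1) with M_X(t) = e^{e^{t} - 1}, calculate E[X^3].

To find E[X^3], compute M^(3)(0):
M^(1)(t) = e^{t} e^{e^{t} - 1}
M^(2)(t) = e^{2 t} e^{e^{t} - 1} + e^{t} e^{e^{t} - 1}
M^(3)(t) = e^{3 t} e^{e^{t} - 1} + 3 e^{2 t} e^{e^{t} - 1} + e^{t} e^{e^{t} - 1}
M^(3)(0) = 5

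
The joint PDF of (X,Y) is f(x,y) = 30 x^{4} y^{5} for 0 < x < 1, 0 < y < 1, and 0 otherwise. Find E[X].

E[X] = ∫_0^1 ∫_0^1 x × f(x,y) dy dx
= ∫_0^1 ∫_0^1 x × (30 x^{4} y^{5}) dy dx
= \frac{5}{6}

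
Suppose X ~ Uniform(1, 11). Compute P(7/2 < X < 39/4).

P(7/2 < X < 39/4) = ∫_{7/2}^{39/4} f(x) dx
where f(x) = \frac{1}{10}
= \frac{5}{8}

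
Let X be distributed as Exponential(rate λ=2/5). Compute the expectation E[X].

For X ~ Exponential(rate λ=2/5), the expected value is:
E[X] = \frac{5}{2}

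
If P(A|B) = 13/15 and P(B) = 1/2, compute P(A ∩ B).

By definition, P(A|B) = P(A ∩ B) / P(B)
So P(A ∩ B) = P(A|B) × P(B)
= 13/15 × 1/2
= 13/30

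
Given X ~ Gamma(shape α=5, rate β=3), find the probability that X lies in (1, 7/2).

P(1 < X < 7/2) = ∫_{1}^{7/2} f(x) dx
where f(x) = \frac{81 x^{4} e^{- 3 x}}{8}
= - \frac{98051}{128 e^{\frac{21}{2}}} + \frac{131}{8 e^{3}}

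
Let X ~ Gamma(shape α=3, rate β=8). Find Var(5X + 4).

For X ~ Gamma(shape α=3, rate β=8):
Var(X) = \frac{3}{64}
Var(5X + 4) = (5)² × Var(X) = 25 × \frac{3}{64} = \frac{75}{64}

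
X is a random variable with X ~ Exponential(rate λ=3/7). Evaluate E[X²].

Using the identity E[X²] = Var(X) + (E[X])²:
E[X] = \frac{7}{3}
Var(X) = \frac{49}{9}
E[X²] = \frac{49}{9} + (\frac{7}{3})²
= \frac{98}{9}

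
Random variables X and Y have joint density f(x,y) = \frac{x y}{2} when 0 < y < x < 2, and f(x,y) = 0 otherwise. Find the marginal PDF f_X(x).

f_X(x) = ∫_0^x \frac{x y}{2} dy = \frac{x^{3}}{4}
for 0 < x < 2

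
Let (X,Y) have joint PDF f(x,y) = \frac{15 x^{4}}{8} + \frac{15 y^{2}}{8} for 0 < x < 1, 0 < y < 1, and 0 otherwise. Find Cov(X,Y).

E[XY] = ∫∫ xy × f(x,y) dx dy = \frac{25}{64}
E[X] = \frac{5}{8}
E[Y] = \frac{21}{32}
Cov(X,Y) = E[XY] - E[X]E[Y] = - \frac{5}{256}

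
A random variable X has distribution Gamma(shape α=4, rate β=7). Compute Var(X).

For X ~ Gamma(shape α=4, rate β=7):
Var(X) = \frac{4}{49}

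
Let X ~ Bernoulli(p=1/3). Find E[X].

For X ~ Bernoulli(p=1/3), the expected value is:
E[X] = \frac{1}{3}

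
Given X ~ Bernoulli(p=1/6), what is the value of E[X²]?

Using the identity E[X²] = Var(X) + (E[X])²:
E[X] = \frac{1}{6}
Var(X) = \frac{5}{36}
E[X²] = \frac{5}{36} + (\frac{1}{6})²
= \frac{1}{6}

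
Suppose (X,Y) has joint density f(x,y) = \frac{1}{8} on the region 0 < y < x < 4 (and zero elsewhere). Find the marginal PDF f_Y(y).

f_Y(y) = ∫_y^4 \frac{1}{8} dx = \frac{1}{2} - \frac{y}{8}
for 0 < y < 4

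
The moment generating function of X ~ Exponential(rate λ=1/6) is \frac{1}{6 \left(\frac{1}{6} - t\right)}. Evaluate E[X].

To find E[X], compute M^(1)(0):
M^(1)(t) = \frac{1}{6 \left(\frac{1}{6} - t\right)^{2}}
M^(1)(0) = 6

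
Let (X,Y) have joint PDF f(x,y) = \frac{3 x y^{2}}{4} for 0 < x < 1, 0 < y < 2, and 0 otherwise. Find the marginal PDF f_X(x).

f_X(x) = ∫_0^2 f(x,y) dy
= ∫_0^2 \frac{3 x y^{2}}{4} dy
= 2 x for 0 < x < 1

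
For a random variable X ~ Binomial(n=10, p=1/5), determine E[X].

For X ~ Binomial(n=10, p=1/5), the expected value is:
E[X] = 2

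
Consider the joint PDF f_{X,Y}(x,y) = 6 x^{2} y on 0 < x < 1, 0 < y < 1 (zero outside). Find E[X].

E[X] = ∫_0^1 ∫_0^1 x × f(x,y) dy dx
= ∫_0^1 ∫_0^1 x × (6 x^{2} y) dy dx
= \frac{3}{4}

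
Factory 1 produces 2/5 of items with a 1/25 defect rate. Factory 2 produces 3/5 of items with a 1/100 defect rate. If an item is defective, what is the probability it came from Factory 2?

Using Bayes' theorem:
P(F1) = 2/5, P(D|F1) = 1/25
P(F2) = 3/5, P(D|F2) = 1/100
P(D) = P(D|F1)P(F1) + P(D|F2)P(F2)
     = \frac{11}{500}
P(F2|D) = P(D|F2)P(F2) / P(D)
= \frac{3}{11}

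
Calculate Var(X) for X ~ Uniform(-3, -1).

For X ~ Uniform(-3, -1):
Var(X) = \frac{1}{3}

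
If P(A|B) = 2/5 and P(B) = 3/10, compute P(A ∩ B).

By definition, P(A|B) = P(A ∩ B) / P(B)
So P(A ∩ B) = P(A|B) × P(B)
= 2/5 × 3/10
= 3/25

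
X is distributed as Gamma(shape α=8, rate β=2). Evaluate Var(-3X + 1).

For X ~ Gamma(shape α=8, rate β=2):
Var(X) = 2
Var(-3X + 1) = (-3)² × Var(X) = 9 × 2 = 18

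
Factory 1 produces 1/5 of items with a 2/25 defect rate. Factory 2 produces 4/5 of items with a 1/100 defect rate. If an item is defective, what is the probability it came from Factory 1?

Using Bayes' theorem:
P(F1) = 1/5, P(D|F1) = 2/25
P(F2) = 4/5, P(D|F2) = 1/100
P(D) = P(D|F1)P(F1) + P(D|F2)P(F2)
     = \frac{3}{125}
P(F1|D) = P(D|F1)P(F1) / P(D)
= \frac{2}{3}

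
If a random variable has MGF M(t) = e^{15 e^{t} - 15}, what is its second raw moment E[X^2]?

To find E[X^2], compute M^(2)(0):
M^(1)(t) = 15 e^{t} e^{15 e^{t} - 15}
M^(2)(t) = 225 e^{2 t} e^{15 e^{t} - 15} + 15 e^{t} e^{15 e^{t} - 15}
M^(2)(0) = 240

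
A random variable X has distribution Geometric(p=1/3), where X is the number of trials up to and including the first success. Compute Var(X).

For X ~ Geometric(p=1/3), where X is the number of trials up to and including the first success:
Var(X) = 6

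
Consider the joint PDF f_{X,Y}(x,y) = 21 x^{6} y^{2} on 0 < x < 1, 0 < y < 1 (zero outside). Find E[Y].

E[Y] = ∫_0^1 ∫_0^1 y × f(x,y) dx dy
= \frac{3}{4}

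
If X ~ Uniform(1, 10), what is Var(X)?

For X ~ Uniform(1, 10):
Var(X) = \frac{27}{4}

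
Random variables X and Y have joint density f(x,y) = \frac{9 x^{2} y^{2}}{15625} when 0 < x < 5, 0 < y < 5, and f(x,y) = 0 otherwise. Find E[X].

f_X(x) = ∫_0^5 \frac{9 x^{2} y^{2}}{15625} dy = \frac{3 x^{2}}{125}
E[X] = ∫_0^5 x × (\frac{3 x^{2}}{125}) dx = \frac{15}{4}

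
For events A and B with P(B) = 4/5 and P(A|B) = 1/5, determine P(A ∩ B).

By definition, P(A|B) = P(A ∩ B) / P(B)
So P(A ∩ B) = P(A|B) × P(B)
= 1/5 × 4/5
= 4/25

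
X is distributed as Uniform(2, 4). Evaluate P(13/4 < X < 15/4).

P(13/4 < X < 15/4) = ∫_{13/4}^{15/4} f(x) dx
where f(x) = \frac{1}{2}
= \frac{1}{4}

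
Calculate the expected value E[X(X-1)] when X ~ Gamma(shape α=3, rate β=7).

E[X(X-1)] = E[X² - X] = E[X²] - E[X]
E[X] = \frac{3}{7}
E[X²] = Var(X) + (E[X])² = \frac{3}{49} + (\frac{3}{7})² = \frac{12}{49}
E[X(X-1)] = \frac{12}{49} - \frac{3}{7} = - \frac{9}{49}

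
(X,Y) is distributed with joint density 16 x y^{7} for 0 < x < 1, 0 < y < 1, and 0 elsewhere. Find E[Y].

E[Y] = ∫_0^1 ∫_0^1 y × f(x,y) dx dy
= \frac{8}{9}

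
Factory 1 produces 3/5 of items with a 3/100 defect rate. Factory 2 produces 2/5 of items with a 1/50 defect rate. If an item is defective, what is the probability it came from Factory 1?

Using Bayes' theorem:
P(F1) = 3/5, P(D|F1) = 3/100
P(F2) = 2/5, P(D|F2) = 1/50
P(D) = P(D|F1)P(F1) + P(D|F2)P(F2)
     = \frac{13}{500}
P(F1|D) = P(D|F1)P(F1) / P(D)
= \frac{9}{13}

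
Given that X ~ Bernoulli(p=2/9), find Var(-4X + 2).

For X ~ Bernoulli(p=2/9):
Var(X) = \frac{14}{81}
Var(-4X + 2) = (-4)² × Var(X) = 16 × \frac{14}{81} = \frac{224}{81}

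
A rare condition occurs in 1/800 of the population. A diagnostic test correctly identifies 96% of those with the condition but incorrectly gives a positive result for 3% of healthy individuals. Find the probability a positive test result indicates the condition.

Let D = the rare event, + = positive/flagged.
P(D) = 1/800
P(+|D) = 96/100 = 24/25
P(+|D') = 3/100
P(+) = P(+|D)P(D) + P(+|D')P(D')
     = \frac{24}{25} × \frac{1}{800} + \frac{3}{100} × \frac{799}{800}
     = \frac{2493}{80000}
P(D|+) = P(+|D)P(D)/P(+) = \frac{32}{831}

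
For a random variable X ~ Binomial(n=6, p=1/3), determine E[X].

For X ~ Binomial(n=6, p=1/3), the expected value is:
E[X] = 2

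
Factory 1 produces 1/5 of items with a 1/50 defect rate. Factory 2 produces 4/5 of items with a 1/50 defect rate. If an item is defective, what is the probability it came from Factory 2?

Using Bayes' theorem:
P(F1) = 1/5, P(D|F1) = 1/50
P(F2) = 4/5, P(D|F2) = 1/50
P(D) = P(D|F1)P(F1) + P(D|F2)P(F2)
     = \frac{1}{50}
P(F2|D) = P(D|F2)P(F2) / P(D)
= \frac{4}{5}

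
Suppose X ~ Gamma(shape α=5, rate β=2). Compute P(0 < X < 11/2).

P(0 < X < 11/2) = ∫_{0}^{11/2} f(x) dx
where f(x) = \frac{4 x^{4} e^{- 2 x}}{3}
= 1 - \frac{7235}{8 e^{11}}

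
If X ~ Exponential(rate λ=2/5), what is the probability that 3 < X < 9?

P(3 < X < 9) = ∫_{3}^{9} f(x) dx
where f(x) = \frac{2 e^{- \frac{2 x}{5}}}{5}
= - \frac{1 - e^{\frac{12}{5}}}{e^{\frac{18}{5}}}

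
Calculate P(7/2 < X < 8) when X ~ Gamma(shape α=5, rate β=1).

P(7/2 < X < 8) = ∫_{7/2}^{8} f(x) dx
where f(x) = \frac{x^{4} e^{- x}}{24}
= - \frac{297}{e^{8}} + \frac{3075}{128 e^{\frac{7}{2}}}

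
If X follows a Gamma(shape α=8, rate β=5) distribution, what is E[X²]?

Using the identity E[X²] = Var(X) + (E[X])²:
E[X] = \frac{8}{5}
Var(X) = \frac{8}{25}
E[X²] = \frac{8}{25} + (\frac{8}{5})²
= \frac{72}{25}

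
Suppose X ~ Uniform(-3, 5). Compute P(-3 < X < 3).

P(-3 < X < 3) = ∫_{-3}^{3} f(x) dx
where f(x) = \frac{1}{8}
= \frac{3}{4}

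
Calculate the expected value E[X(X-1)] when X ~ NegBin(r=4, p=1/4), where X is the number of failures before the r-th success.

E[X(X-1)] = E[X² - X] = E[X²] - E[X]
E[X] = 12
E[X²] = Var(X) + (E[X])² = 48 + (12)² = 192
E[X(X-1)] = 192 - 12 = 180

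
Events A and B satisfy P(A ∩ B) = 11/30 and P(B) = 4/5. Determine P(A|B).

P(A|B) = P(A ∩ B) / P(B)
= (11/30) / (4/5)
= 11/24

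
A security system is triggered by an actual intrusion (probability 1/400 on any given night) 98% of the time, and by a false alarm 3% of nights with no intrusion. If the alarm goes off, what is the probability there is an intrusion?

Let D = the rare event, + = positive/flagged.
P(D) = 1/400
P(+|D) = 98/100 = 49/50
P(+|D') = 3/100
P(+) = P(+|D)P(D) + P(+|D')P(D')
     = \frac{49}{50} × \frac{1}{400} + \frac{3}{100} × \frac{399}{400}
     = \frac{259}{8000}
P(D|+) = P(+|D)P(D)/P(+) = \frac{14}{185}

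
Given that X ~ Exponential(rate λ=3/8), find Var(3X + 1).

For X ~ Exponential(rate λ=3/8):
Var(X) = \frac{64}{9}
Var(3X + 1) = (3)² × Var(X) = 9 × \frac{64}{9} = 64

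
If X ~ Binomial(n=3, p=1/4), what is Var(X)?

For X ~ Binomial(n=3, p=1/4):
Var(X) = \frac{9}{16}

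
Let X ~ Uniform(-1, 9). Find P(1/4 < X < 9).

P(1/4 < X < 9) = ∫_{1/4}^{9} f(x) dx
where f(x) = \frac{1}{10}
= \frac{7}{8}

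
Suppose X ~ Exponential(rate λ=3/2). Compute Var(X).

For X ~ Exponential(rate λ=3/2):
Var(X) = \frac{4}{9}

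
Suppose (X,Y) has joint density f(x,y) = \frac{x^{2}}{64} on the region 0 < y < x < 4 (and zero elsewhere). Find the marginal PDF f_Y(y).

f_Y(y) = ∫_y^4 \frac{x^{2}}{64} dx = \frac{1}{3} - \frac{y^{3}}{192}
for 0 < y < 4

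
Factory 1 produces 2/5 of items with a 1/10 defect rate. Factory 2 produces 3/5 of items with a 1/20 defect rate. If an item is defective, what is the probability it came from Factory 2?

Using Bayes' theorem:
P(F1) = 2/5, P(D|F1) = 1/10
P(F2) = 3/5, P(D|F2) = 1/20
P(D) = P(D|F1)P(F1) + P(D|F2)P(F2)
     = \frac{7}{100}
P(F2|D) = P(D|F2)P(F2) / P(D)
= \frac{3}{7}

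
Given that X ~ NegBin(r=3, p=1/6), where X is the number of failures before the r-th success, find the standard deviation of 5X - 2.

For X ~ NegBin(r=3, p=1/6), where X is the number of failures before the r-th success:
Var(X) = 90
SD(X) = √(Var(X)) = √(90) = 3 \sqrt{10}
SD(5X - 2) = |5| × SD(X) = 5 × 3 \sqrt{10} = 15 \sqrt{10}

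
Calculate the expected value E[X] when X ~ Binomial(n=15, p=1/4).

For X ~ Binomial(n=15, p=1/4), the expected value is:
E[X] = \frac{15}{4}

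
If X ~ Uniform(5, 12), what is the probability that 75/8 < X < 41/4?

P(75/8 < X < 41/4) = ∫_{75/8}^{41/4} f(x) dx
where f(x) = \frac{1}{7}
= \frac{1}{8}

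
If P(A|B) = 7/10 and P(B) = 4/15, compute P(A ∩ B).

By definition, P(A|B) = P(A ∩ B) / P(B)
So P(A ∩ B) = P(A|B) × P(B)
= 7/10 × 4/15
= 14/75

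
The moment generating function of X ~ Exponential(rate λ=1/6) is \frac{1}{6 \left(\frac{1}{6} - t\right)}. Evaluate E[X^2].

To find E[X^2], compute M^(2)(0):
M^(1)(t) = \frac{1}{6 \left(\frac{1}{6} - t\right)^{2}}
M^(2)(t) = \frac{1}{3 \left(\frac{1}{6} - t\right)^{3}}
M^(2)(0) = 72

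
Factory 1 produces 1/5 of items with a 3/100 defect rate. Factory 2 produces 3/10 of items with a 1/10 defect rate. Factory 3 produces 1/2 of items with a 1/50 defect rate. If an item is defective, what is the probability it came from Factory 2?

Using Bayes' theorem:
P(F1) = 1/5, P(D|F1) = 3/100
P(F2) = 3/10, P(D|F2) = 1/10
P(F3) = 1/2, P(D|F3) = 1/50
P(D) = P(D|F1)P(F1) + P(D|F2)P(F2) + P(D|F3)P(F3)
     = \frac{23}{500}
P(F2|D) = P(D|F2)P(F2) / P(D)
= \frac{15}{23}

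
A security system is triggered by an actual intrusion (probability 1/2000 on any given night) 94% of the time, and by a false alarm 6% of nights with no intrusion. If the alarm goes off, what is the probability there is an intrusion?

Let D = the rare event, + = positive/flagged.
P(D) = 1/2000
P(+|D) = 94/100 = 47/50
P(+|D') = 6/100 = 3/50
P(+) = P(+|D)P(D) + P(+|D')P(D')
     = \frac{47}{50} × \frac{1}{2000} + \frac{3}{50} × \frac{1999}{2000}
     = \frac{1511}{25000}
P(D|+) = P(+|D)P(D)/P(+) = \frac{47}{6044}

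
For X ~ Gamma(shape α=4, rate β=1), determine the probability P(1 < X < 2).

P(1 < X < 2) = ∫_{1}^{2} f(x) dx
where f(x) = \frac{x^{3} e^{- x}}{6}
= \frac{-19 + 8 e}{3 e^{2}}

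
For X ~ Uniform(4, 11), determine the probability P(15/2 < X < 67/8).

P(15/2 < X < 67/8) = ∫_{15/2}^{67/8} f(x) dx
where f(x) = \frac{1}{7}
= \frac{1}{8}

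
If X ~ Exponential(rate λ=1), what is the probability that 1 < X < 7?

P(1 < X < 7) = ∫_{1}^{7} f(x) dx
where f(x) = e^{- x}
= - \frac{1 - e^{6}}{e^{7}}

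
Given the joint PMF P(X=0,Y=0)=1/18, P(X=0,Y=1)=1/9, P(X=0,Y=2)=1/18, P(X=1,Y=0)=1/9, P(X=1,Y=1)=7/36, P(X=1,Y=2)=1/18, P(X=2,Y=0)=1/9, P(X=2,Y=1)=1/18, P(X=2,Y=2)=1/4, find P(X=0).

P(X=0) = P(X=0,Y=0) + P(X=0,Y=1) + P(X=0,Y=2)
= 1/18 + 1/9 + 1/18
= 2/9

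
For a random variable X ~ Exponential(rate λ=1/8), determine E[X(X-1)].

E[X(X-1)] = E[X² - X] = E[X²] - E[X]
E[X] = 8
E[X²] = Var(X) + (E[X])² = 64 + (8)² = 128
E[X(X-1)] = 128 - 8 = 120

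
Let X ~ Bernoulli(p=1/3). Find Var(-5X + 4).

For X ~ Bernoulli(p=1/3):
Var(X) = \frac{2}{9}
Var(-5X + 4) = (-5)² × Var(X) = 25 × \frac{2}{9} = \frac{50}{9}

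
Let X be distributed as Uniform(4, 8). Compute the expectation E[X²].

Using the identity E[X²] = Var(X) + (E[X])²:
E[X] = 6
Var(X) = \frac{4}{3}
E[X²] = \frac{4}{3} + (6)²
= \frac{112}{3}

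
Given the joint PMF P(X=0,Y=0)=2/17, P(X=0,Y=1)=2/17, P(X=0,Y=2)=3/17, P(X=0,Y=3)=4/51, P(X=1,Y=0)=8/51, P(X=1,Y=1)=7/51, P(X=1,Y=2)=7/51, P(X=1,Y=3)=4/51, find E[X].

First find marginal of X:
P(X=0) = 25/51
P(X=1) = 26/51
E[X] = 0 × 25/51 + 1 × 26/51 = 26/51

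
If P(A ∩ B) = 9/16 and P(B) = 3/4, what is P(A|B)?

P(A|B) = P(A ∩ B) / P(B)
= (9/16) / (3/4)
= 3/4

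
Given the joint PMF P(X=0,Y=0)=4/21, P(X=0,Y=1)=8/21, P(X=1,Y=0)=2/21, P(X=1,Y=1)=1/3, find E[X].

First find marginal of X:
P(X=0) = 4/7
P(X=1) = 3/7
E[X] = 0 × 4/7 + 1 × 3/7 = 3/7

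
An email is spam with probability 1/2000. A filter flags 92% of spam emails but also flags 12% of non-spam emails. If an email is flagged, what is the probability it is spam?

Let D = the rare event, + = positive/flagged.
P(D) = 1/2000
P(+|D) = 92/100 = 23/25
P(+|D') = 12/100 = 3/25
P(+) = P(+|D)P(D) + P(+|D')P(D')
     = \frac{23}{25} × \frac{1}{2000} + \frac{3}{25} × \frac{1999}{2000}
     = \frac{301}{2500}
P(D|+) = P(+|D)P(D)/P(+) = \frac{23}{6020}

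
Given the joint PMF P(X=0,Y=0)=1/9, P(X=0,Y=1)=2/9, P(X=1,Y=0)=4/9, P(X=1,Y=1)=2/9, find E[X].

First find marginal of X:
P(X=0) = 1/3
P(X=1) = 2/3
E[X] = 0 × 1/3 + 1 × 2/3 = 2/3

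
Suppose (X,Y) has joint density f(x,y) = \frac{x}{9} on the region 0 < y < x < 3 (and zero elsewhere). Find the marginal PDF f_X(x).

f_X(x) = ∫_0^x \frac{x}{9} dy = \frac{x^{2}}{9}
for 0 < x < 3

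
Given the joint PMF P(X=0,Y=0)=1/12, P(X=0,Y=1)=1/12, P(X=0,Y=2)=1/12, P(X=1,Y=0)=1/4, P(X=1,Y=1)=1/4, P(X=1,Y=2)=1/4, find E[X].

First find marginal of X:
P(X=0) = 1/4
P(X=1) = 3/4
E[X] = 0 × 1/4 + 1 × 3/4 = 3/4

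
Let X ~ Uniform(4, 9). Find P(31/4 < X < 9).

P(31/4 < X < 9) = ∫_{31/4}^{9} f(x) dx
where f(x) = \frac{1}{5}
= \frac{1}{4}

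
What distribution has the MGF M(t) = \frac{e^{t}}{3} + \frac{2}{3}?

The MGF M(t) = \frac{e^{t}}{3} + \frac{2}{3} is the standard form for the Bernoulli distribution.
Comparing with the known MGF formula identifies: Bernoulli(p=1/3)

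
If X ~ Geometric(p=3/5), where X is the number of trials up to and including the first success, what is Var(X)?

For X ~ Geometric(p=3/5), where X is the number of trials up to and including the first success:
Var(X) = \frac{10}{9}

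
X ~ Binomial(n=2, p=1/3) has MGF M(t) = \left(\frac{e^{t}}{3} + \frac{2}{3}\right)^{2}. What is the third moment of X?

To find E[X^3], compute M^(3)(0):
M^(1)(t) = \frac{2 \left(\frac{e^{t}}{3} + \frac{2}{3}\right) e^{t}}{3}
M^(2)(t) = \frac{2 \left(\frac{e^{t}}{3} + \frac{2}{3}\right) e^{t}}{3} + \frac{2 e^{2 t}}{9}
M^(3)(t) = \frac{2 \left(\frac{e^{t}}{3} + \frac{2}{3}\right) e^{t}}{3} + \frac{2 e^{2 t}}{3}
M^(3)(0) = \frac{4}{3}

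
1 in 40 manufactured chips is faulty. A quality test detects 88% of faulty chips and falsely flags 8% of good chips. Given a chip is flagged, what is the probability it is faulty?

Let D = the rare event, + = positive/flagged.
P(D) = 1/40
P(+|D) = 88/100 = 22/25
P(+|D') = 8/100 = 2/25
P(+) = P(+|D)P(D) + P(+|D')P(D')
     = \frac{22}{25} × \frac{1}{40} + \frac{2}{25} × \frac{39}{40}
     = \frac{1}{10}
P(D|+) = P(+|D)P(D)/P(+) = \frac{11}{50}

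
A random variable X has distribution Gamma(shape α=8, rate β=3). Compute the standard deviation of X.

For X ~ Gamma(shape α=8, rate β=3):
Var(X) = \frac{8}{9}
SD(X) = √(Var(X)) = √(\frac{8}{9}) = \frac{2 \sqrt{2}}{3}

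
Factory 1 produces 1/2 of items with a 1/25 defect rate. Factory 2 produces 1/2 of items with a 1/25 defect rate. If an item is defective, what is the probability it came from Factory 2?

Using Bayes' theorem:
P(F1) = 1/2, P(D|F1) = 1/25
P(F2) = 1/2, P(D|F2) = 1/25
P(D) = P(D|F1)P(F1) + P(D|F2)P(F2)
     = \frac{1}{25}
P(F2|D) = P(D|F2)P(F2) / P(D)
= \frac{1}{2}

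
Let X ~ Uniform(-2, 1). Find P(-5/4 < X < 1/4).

P(-5/4 < X < 1/4) = ∫_{-5/4}^{1/4} f(x) dx
where f(x) = \frac{1}{3}
= \frac{1}{2}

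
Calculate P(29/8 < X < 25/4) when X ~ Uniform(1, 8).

P(29/8 < X < 25/4) = ∫_{29/8}^{25/4} f(x) dx
where f(x) = \frac{1}{7}
= \frac{3}{8}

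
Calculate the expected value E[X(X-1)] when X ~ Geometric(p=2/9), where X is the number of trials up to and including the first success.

E[X(X-1)] = E[X² - X] = E[X²] - E[X]
E[X] = \frac{9}{2}
E[X²] = Var(X) + (E[X])² = \frac{63}{4} + (\frac{9}{2})² = 36
E[X(X-1)] = 36 - \frac{9}{2} = \frac{63}{2}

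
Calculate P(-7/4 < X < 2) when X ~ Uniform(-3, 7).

P(-7/4 < X < 2) = ∫_{-7/4}^{2} f(x) dx
where f(x) = \frac{1}{10}
= \frac{3}{8}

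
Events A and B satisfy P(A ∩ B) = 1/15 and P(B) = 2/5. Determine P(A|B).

P(A|B) = P(A ∩ B) / P(B)
= (1/15) / (2/5)
= 1/6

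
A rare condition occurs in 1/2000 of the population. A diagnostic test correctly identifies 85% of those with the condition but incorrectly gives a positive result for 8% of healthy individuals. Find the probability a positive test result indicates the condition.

Let D = the rare event, + = positive/flagged.
P(D) = 1/2000
P(+|D) = 85/100 = 17/20
P(+|D') = 8/100 = 2/25
P(+) = P(+|D)P(D) + P(+|D')P(D')
     = \frac{17}{20} × \frac{1}{2000} + \frac{2}{25} × \frac{1999}{2000}
     = \frac{16077}{200000}
P(D|+) = P(+|D)P(D)/P(+) = \frac{85}{16077}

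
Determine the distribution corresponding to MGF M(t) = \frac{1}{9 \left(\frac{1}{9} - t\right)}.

The MGF M(t) = \frac{1}{9 \left(\frac{1}{9} - t\right)} is the standard form for the Exponential distribution.
Comparing with the known MGF formula identifies: Exponential(rate λ=1/9)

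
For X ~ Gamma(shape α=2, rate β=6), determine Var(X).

For X ~ Gamma(shape α=2, rate β=6):
Var(X) = \frac{1}{18}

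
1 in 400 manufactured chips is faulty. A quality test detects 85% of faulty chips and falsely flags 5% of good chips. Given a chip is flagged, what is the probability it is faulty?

Let D = the rare event, + = positive/flagged.
P(D) = 1/400
P(+|D) = 85/100 = 17/20
P(+|D') = 5/100 = 1/20
P(+) = P(+|D)P(D) + P(+|D')P(D')
     = \frac{17}{20} × \frac{1}{400} + \frac{1}{20} × \frac{399}{400}
     = \frac{13}{250}
P(D|+) = P(+|D)P(D)/P(+) = \frac{17}{416}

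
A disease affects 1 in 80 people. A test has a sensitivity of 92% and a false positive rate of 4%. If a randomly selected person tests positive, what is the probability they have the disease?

Let D = the rare event, + = positive/flagged.
P(D) = 1/80
P(+|D) = 92/100 = 23/25
P(+|D') = 4/100 = 1/25
P(+) = P(+|D)P(D) + P(+|D')P(D')
     = \frac{23}{25} × \frac{1}{80} + \frac{1}{25} × \frac{79}{80}
     = \frac{51}{1000}
P(D|+) = P(+|D)P(D)/P(+) = \frac{23}{102}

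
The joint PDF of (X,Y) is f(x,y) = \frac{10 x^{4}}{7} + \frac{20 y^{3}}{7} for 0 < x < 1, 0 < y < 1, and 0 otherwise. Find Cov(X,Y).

E[XY] = ∫∫ xy × f(x,y) dx dy = \frac{17}{42}
E[X] = \frac{25}{42}
E[Y] = \frac{5}{7}
Cov(X,Y) = E[XY] - E[X]E[Y] = - \frac{1}{49}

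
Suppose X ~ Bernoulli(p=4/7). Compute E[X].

For X ~ Bernoulli(p=4/7), the expected value is:
E[X] = \frac{4}{7}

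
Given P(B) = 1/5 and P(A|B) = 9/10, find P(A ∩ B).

By definition, P(A|B) = P(A ∩ B) / P(B)
So P(A ∩ B) = P(A|B) × P(B)
= 9/10 × 1/5
= 9/50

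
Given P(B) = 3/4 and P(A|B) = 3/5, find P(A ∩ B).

By definition, P(A|B) = P(A ∩ B) / P(B)
So P(A ∩ B) = P(A|B) × P(B)
= 3/5 × 3/4
= 9/20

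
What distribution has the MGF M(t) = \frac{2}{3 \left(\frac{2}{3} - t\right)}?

The MGF M(t) = \frac{2}{3 \left(\frac{2}{3} - t\right)} is the standard form for the Exponential distribution.
Comparing with the known MGF formula identifies: Exponential(rate λ=2/3)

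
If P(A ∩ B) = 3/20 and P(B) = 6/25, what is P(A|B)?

P(A|B) = P(A ∩ B) / P(B)
= (3/20) / (6/25)
= 5/8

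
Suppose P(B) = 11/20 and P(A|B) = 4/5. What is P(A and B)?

By definition, P(A|B) = P(A ∩ B) / P(B)
So P(A ∩ B) = P(A|B) × P(B)
= 4/5 × 11/20
= 11/25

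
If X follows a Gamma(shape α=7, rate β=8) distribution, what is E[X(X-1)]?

E[X(X-1)] = E[X² - X] = E[X²] - E[X]
E[X] = \frac{7}{8}
E[X²] = Var(X) + (E[X])² = \frac{7}{64} + (\frac{7}{8})² = \frac{7}{8}
E[X(X-1)] = \frac{7}{8} - \frac{7}{8} = 0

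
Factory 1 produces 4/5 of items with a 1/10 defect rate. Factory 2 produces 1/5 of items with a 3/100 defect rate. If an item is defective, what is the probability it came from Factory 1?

Using Bayes' theorem:
P(F1) = 4/5, P(D|F1) = 1/10
P(F2) = 1/5, P(D|F2) = 3/100
P(D) = P(D|F1)P(F1) + P(D|F2)P(F2)
     = \frac{43}{500}
P(F1|D) = P(D|F1)P(F1) / P(D)
= \frac{40}{43}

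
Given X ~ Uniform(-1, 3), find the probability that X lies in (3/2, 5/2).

P(3/2 < X < 5/2) = ∫_{3/2}^{5/2} f(x) dx
where f(x) = \frac{1}{4}
= \frac{1}{4}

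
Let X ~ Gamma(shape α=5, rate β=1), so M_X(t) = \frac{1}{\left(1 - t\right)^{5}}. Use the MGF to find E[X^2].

To find E[X^2], compute M^(2)(0):
M^(1)(t) = \frac{5}{\left(1 - t\right)^{6}}
M^(2)(t) = \frac{30}{\left(1 - t\right)^{7}}
M^(2)(0) = 30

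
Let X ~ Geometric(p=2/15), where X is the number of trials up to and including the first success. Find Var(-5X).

For X ~ Geometric(p=2/15), where X is the number of trials up to and including the first success:
Var(X) = \frac{195}{4}
Var(-5X) = (-5)² × Var(X) = 25 × \frac{195}{4} = \frac{4875}{4}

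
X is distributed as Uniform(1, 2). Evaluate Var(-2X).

For X ~ Uniform(1, 2):
Var(X) = \frac{1}{12}
Var(-2X) = (-2)² × Var(X) = 4 × \frac{1}{12} = \frac{1}{3}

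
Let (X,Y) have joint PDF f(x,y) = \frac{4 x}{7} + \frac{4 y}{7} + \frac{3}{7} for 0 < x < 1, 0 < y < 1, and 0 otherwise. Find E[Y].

E[Y] = ∫_0^1 ∫_0^1 y × f(x,y) dx dy
= \frac{23}{42}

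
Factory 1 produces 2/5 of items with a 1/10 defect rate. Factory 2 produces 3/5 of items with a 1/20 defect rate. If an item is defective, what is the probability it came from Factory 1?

Using Bayes' theorem:
P(F1) = 2/5, P(D|F1) = 1/10
P(F2) = 3/5, P(D|F2) = 1/20
P(D) = P(D|F1)P(F1) + P(D|F2)P(F2)
     = \frac{7}{100}
P(F1|D) = P(D|F1)P(F1) / P(D)
= \frac{4}{7}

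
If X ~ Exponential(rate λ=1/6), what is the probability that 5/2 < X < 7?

P(5/2 < X < 7) = ∫_{5/2}^{7} f(x) dx
where f(x) = \frac{e^{- \frac{x}{6}}}{6}
= - \frac{1}{e^{\frac{7}{6}}} + e^{- \frac{5}{12}}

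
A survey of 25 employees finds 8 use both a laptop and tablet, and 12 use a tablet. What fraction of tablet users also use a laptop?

P(A ∩ B) = 8/25
P(B) = 12/25
P(A|B) = P(A ∩ B) / P(B) = (8/25) / (12/25) = 2/3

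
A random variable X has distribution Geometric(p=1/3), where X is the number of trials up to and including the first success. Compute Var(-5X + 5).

For X ~ Geometric(p=1/3), where X is the number of trials up to and including the first success:
Var(X) = 6
Var(-5X + 5) = (-5)² × Var(X) = 25 × 6 = 150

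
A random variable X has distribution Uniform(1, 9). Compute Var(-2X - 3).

For X ~ Uniform(1, 9):
Var(X) = \frac{16}{3}
Var(-2X - 3) = (-2)² × Var(X) = 4 × \frac{16}{3} = \frac{64}{3}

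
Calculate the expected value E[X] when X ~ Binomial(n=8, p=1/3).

For X ~ Binomial(n=8, p=1/3), the expected value is:
E[X] = \frac{8}{3}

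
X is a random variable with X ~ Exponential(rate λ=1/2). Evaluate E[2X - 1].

For X ~ Exponential(rate λ=1/2):
E[X] = 2
E[2X - 1] = 2 × E[X] - 1 = 3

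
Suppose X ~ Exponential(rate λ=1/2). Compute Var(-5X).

For X ~ Exponential(rate λ=1/2):
Var(X) = 4
Var(-5X) = (-5)² × Var(X) = 25 × 4 = 100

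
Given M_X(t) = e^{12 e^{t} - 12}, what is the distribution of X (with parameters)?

The MGF M(t) = e^{12 e^{t} - 12} is the standard form for the Poisson distribution.
Comparing with the known MGF formula identifies: Poisson(λ=12)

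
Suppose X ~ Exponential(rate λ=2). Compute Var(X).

For X ~ Exponential(rate λ=2):
Var(X) = \frac{1}{4}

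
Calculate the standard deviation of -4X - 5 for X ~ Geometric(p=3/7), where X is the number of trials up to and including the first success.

For X ~ Geometric(p=3/7), where X is the number of trials up to and including the first success:
Var(X) = \frac{28}{9}
SD(X) = √(Var(X)) = √(\frac{28}{9}) = \frac{2 \sqrt{7}}{3}
SD(-4X - 5) = |-4| × SD(X) = 4 × \frac{2 \sqrt{7}}{3} = \frac{8 \sqrt{7}}{3}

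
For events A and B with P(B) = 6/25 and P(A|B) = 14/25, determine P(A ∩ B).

By definition, P(A|B) = P(A ∩ B) / P(B)
So P(A ∩ B) = P(A|B) × P(B)
= 14/25 × 6/25
= 84/625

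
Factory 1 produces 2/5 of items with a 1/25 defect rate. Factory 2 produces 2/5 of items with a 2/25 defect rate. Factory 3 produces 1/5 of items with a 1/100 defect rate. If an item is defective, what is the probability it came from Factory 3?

Using Bayes' theorem:
P(F1) = 2/5, P(D|F1) = 1/25
P(F2) = 2/5, P(D|F2) = 2/25
P(F3) = 1/5, P(D|F3) = 1/100
P(D) = P(D|F1)P(F1) + P(D|F2)P(F2) + P(D|F3)P(F3)
     = \frac{1}{20}
P(F3|D) = P(D|F3)P(F3) / P(D)
= \frac{1}{25}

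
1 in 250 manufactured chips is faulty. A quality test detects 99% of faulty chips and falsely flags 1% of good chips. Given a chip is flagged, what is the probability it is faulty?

Let D = the rare event, + = positive/flagged.
P(D) = 1/250
P(+|D) = 99/100
P(+|D') = 1/100
P(+) = P(+|D)P(D) + P(+|D')P(D')
     = \frac{99}{100} × \frac{1}{250} + \frac{1}{100} × \frac{249}{250}
     = \frac{87}{6250}
P(D|+) = P(+|D)P(D)/P(+) = \frac{33}{116}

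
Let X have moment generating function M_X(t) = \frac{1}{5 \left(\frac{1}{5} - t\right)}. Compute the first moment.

To find E[X], compute M^(1)(0):
M^(1)(t) = \frac{1}{5 \left(\frac{1}{5} - t\right)^{2}}
M^(1)(0) = 5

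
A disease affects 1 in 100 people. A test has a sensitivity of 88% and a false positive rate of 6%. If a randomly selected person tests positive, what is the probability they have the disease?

Let D = the rare event, + = positive/flagged.
P(D) = 1/100
P(+|D) = 88/100 = 22/25
P(+|D') = 6/100 = 3/50
P(+) = P(+|D)P(D) + P(+|D')P(D')
     = \frac{22}{25} × \frac{1}{100} + \frac{3}{50} × \frac{99}{100}
     = \frac{341}{5000}
P(D|+) = P(+|D)P(D)/P(+) = \frac{4}{31}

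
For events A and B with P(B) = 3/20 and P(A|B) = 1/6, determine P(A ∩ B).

By definition, P(A|B) = P(A ∩ B) / P(B)
So P(A ∩ B) = P(A|B) × P(B)
= 1/6 × 3/20
= 1/40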